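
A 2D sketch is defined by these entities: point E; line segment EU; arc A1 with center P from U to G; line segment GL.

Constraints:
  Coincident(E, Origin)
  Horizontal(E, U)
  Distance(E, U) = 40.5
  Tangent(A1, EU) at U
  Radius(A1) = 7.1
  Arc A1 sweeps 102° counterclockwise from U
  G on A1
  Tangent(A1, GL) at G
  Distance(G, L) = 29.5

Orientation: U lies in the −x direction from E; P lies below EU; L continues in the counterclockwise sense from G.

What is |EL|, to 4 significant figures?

55.75

On A1, U sits at bearing 90° from P; a 102° counterclockwise sweep puts G at bearing 192°, so G = P + 7.1·(cos 192°, sin 192°) = (-47.44, -8.576). The tangent condition forces PG to be normal to GL, so GL runs along (−sin 192°, cos 192°); with |GL| = 29.5, L = (-41.31, -37.43). Then |EL| = |L − E| = 55.75.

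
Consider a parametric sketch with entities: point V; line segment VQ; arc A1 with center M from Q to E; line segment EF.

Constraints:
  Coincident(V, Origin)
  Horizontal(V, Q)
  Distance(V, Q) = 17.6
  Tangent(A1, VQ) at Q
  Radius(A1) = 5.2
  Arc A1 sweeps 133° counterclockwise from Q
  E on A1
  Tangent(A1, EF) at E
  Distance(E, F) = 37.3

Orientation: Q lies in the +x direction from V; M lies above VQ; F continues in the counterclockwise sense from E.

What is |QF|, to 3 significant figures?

42.0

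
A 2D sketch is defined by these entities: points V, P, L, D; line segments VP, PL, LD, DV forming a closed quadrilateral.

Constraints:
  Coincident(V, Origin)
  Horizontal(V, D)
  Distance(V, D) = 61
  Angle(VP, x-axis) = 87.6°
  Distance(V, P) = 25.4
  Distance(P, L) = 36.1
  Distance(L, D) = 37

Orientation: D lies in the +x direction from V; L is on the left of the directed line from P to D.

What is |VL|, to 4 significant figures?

46.57

Checks: |PL| = 36.10 ✓; |LD| = 37.00 ✓.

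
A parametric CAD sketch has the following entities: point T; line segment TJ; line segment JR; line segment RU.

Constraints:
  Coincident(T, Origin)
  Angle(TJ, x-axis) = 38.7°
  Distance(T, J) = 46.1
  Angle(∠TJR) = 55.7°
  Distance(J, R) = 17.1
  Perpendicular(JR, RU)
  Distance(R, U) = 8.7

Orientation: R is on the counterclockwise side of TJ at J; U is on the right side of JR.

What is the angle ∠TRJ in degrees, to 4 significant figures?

103.1°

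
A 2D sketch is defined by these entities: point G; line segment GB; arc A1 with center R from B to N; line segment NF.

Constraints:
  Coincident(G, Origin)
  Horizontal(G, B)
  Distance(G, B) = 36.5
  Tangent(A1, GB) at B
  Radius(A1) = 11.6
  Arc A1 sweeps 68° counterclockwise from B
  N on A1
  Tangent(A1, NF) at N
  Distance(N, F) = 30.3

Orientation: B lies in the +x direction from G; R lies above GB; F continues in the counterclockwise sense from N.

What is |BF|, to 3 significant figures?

41.7

G is at the origin; GB is horizontal with |GB| = 36.5 and B on the +x side, so B = (36.5, 0.00). The tangent condition forces RB to be normal to GB, so R = B + (0, 11.6) = (36.5, 11.6). On A1, B sits at bearing -90° from R; a 68° counterclockwise sweep puts N at bearing -22°, so N = R + 11.6·(cos -22°, sin -22°) = (47.3, 7.25). Tangency of A1 to NF means the radius RN is perpendicular to NF, so NF runs along (−sin -22°, cos -22°); with |NF| = 30.3, F = (58.6, 35.3). Then |BF| = |F − B| = 41.7.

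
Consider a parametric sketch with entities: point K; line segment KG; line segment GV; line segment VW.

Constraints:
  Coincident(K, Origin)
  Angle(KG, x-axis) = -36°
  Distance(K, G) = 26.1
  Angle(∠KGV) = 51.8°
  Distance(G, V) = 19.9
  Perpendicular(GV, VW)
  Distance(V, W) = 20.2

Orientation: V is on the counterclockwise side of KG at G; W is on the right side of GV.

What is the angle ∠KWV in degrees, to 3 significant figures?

5.28°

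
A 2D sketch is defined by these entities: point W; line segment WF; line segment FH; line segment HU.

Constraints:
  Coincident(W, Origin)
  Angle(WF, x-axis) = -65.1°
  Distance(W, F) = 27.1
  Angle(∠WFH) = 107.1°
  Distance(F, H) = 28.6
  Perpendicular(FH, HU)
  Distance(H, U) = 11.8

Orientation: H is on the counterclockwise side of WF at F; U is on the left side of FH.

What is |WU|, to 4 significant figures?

39.19

∠WFH = 107.1°, so FH runs at -65.1° + (180° − 107.1°) = 7.800° from the x-axis; with |FH| = 28.6, H = F + 28.6·(cos 7.800°, sin 7.800°) = (39.75, -20.70). FH ⟂ HU; with |HU| = 11.8 on the left of FH, U = H + 11.8·(-0.1357, 0.9907) = (38.14, -9.009). Then |WU| = |U − W| = 39.19.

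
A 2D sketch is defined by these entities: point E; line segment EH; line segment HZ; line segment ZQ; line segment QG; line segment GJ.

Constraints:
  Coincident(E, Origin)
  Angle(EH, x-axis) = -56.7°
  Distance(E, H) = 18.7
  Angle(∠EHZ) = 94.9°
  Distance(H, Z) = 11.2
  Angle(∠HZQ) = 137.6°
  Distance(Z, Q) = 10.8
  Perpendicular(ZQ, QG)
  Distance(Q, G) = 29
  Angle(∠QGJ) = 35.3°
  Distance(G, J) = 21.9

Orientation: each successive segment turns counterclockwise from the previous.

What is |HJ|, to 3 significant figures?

7.34

ZQ ⟂ QG, so QG runs at 161°; with |QG| = 29.0, G = (-3.72, 9.43). ∠QGJ = 35.3° gives GJ at -54.5° from the x-axis; with |GJ| = 21.9, J = (9.00, -8.40). Then |HJ| = |J − H| = 7.34.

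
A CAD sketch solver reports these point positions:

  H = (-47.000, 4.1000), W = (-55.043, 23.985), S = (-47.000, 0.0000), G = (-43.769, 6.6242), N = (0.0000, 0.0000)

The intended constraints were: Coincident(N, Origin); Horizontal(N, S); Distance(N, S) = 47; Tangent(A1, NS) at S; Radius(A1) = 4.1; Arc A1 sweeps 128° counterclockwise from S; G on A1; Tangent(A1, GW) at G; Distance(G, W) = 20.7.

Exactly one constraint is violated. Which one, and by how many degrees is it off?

Tangent(A1, GW) at G — off by 5.00°.

N = (0.00, 0.00) ✓; N.y = 0.00, S.y = 0.00 ✓; |NS| = 47.00 ✓; ∠(HS, SN) = 90.00° ✓; |HS| = 4.100 ✓; bearing(H→G) − bearing(H→S) = 128.0° ✓; |HG| = 4.100 ✓; ∠(HG, GW) = 95.00° ✗; |GW| = 20.70 ✓.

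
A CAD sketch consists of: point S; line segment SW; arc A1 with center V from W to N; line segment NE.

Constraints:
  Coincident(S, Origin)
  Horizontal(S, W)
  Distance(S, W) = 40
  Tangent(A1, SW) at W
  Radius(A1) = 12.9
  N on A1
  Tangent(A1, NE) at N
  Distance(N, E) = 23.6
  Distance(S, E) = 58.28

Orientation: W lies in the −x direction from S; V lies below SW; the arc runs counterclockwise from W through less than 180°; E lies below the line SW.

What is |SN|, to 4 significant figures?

54.89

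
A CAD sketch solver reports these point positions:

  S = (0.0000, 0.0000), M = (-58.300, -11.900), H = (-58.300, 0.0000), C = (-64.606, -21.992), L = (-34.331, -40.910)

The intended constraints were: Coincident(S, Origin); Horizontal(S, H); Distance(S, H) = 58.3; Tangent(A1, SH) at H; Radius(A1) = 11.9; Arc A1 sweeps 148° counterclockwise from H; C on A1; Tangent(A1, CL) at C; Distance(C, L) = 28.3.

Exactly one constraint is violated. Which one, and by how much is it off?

Distance(C, L) = 28.3 — off by 7.40.

S = (0.00, 0.00) ✓; S.y = 0.00, H.y = 0.00 ✓; |SH| = 58.30 ✓; ∠(MH, HS) = 90.00° ✓; |MH| = 11.90 ✓; bearing(M→C) − bearing(M→H) = 148.0° ✓; |MC| = 11.90 ✓; ∠(MC, CL) = 90.00° ✓; |CL| = 35.70 ✗.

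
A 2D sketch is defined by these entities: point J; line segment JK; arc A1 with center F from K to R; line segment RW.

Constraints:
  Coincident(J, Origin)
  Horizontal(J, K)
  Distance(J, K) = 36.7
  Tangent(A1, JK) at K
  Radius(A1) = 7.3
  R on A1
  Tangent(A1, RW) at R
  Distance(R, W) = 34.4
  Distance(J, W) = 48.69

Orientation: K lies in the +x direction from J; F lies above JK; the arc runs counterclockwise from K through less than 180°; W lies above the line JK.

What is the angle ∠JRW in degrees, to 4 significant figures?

75.09°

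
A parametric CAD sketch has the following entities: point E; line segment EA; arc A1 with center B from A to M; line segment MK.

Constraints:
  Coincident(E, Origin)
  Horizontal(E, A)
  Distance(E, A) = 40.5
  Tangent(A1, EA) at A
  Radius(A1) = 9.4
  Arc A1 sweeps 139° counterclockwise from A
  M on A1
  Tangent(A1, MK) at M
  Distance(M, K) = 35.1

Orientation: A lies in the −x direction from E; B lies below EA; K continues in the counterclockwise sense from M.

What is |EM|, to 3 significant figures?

49.5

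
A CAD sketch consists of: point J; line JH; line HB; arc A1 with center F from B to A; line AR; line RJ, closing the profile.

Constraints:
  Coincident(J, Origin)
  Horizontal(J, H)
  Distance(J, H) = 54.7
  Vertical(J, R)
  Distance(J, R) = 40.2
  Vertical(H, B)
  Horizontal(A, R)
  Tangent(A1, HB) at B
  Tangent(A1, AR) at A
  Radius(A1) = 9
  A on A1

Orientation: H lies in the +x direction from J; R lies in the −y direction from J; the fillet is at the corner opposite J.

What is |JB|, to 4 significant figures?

62.97

J is at the origin; J and H share the same y with |JH| = 54.7 and H on the +x side, so H = (54.70, 0.000). JR is vertical with |JR| = 40.2 and R on the −y side, so R = (0.000, -40.20). The virtual corner opposite J is at (54.70, -40.20). Since A1 is tangent to HB there, FB ⟂ HB and tangency of A1 to AR means the radius FA is perpendicular to AR, with radius 9.0, so the center F sits 9.0 in from both sides at F = (45.70, -31.20). That places the tangent points at B = (54.70, -31.20) on HB and A = (45.70, -40.20) on AR. Then |JB| = |B − J| = 62.97.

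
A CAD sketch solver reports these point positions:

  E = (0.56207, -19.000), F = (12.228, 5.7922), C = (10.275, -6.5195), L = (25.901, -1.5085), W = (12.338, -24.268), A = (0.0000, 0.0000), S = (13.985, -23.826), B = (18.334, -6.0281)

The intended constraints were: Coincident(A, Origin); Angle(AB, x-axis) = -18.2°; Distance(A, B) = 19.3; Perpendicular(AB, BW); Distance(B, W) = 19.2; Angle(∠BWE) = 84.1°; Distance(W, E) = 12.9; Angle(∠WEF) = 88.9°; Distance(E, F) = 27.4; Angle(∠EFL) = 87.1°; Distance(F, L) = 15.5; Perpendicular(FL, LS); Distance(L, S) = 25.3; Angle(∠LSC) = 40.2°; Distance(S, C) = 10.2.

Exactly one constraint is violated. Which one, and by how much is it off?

Distance(S, C) = 10.2 — off by 7.50.

A = (0.00, 0.00) ✓; AB at -18.20° ✓; |AB| = 19.30 ✓; ∠(AB, BW) = 90.00° ✓; |BW| = 19.20 ✓; ∠BWE = 84.10° ✓; |WE| = 12.90 ✓; ∠WEF = 88.90° ✓; |EF| = 27.40 ✓; ∠EFL = 87.10° ✓; |FL| = 15.50 ✓; ∠(FL, LS) = 90.00° ✓; |LS| = 25.30 ✓; ∠LSC = 40.20° ✓; |SC| = 17.70 ✗.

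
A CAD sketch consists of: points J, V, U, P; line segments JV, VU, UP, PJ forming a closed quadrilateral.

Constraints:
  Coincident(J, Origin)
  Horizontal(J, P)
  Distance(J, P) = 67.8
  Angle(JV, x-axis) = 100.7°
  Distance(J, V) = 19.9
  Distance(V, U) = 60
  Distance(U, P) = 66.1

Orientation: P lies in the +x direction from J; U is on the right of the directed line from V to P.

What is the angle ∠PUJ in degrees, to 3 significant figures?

74.8°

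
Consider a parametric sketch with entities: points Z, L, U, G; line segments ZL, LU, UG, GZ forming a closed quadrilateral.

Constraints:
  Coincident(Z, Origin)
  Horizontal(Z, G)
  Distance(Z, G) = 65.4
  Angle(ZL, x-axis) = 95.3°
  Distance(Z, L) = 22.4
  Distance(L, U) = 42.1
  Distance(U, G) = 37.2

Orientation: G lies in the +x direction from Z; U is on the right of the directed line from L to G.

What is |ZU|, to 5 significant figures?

29.449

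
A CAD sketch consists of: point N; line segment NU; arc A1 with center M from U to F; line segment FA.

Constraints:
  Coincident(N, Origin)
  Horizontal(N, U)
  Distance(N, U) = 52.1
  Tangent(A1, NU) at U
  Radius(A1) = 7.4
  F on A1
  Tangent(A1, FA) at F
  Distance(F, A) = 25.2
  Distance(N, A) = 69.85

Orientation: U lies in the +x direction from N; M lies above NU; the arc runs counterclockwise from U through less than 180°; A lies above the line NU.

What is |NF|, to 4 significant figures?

59.81

Checks: ∠(MU, UN) = 90.00° ✓; |MU| = 7.400 ✓; |MF| = 7.400 ✓; ∠(MF, FA) = 90.00° ✓; |FA| = 25.20 ✓; |NA| = 69.85 ✓.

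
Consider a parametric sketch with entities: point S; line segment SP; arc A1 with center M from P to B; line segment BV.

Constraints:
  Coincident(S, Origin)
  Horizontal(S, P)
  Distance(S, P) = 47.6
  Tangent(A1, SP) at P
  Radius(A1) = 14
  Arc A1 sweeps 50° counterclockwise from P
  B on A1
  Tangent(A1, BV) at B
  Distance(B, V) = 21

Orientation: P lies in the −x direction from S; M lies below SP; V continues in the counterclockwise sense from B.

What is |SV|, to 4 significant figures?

74.85

S is at the origin; S and P share the same y with |SP| = 47.6 and P on the −x side, so P = (-47.60, 0.000). Tangency of A1 to SP means the radius MP is perpendicular to SP, so M = P + (0, -14) = (-47.60, -14.00). On A1, P sits at bearing 90° from M; a 50° counterclockwise sweep puts B at bearing 140°, so B = M + 14.0·(cos 140°, sin 140°) = (-58.32, -5.001). The tangent condition forces MB to be normal to BV, so BV runs along (−sin 140°, cos 140°); with |BV| = 21.0, V = (-71.82, -21.09). Then |SV| = |V − S| = 74.85.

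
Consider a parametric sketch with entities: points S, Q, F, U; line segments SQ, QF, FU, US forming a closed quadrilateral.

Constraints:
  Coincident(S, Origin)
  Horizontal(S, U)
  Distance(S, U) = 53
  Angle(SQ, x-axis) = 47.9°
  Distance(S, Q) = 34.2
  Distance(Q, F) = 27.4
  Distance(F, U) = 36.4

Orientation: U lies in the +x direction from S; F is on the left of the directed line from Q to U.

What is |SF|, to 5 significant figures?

60.168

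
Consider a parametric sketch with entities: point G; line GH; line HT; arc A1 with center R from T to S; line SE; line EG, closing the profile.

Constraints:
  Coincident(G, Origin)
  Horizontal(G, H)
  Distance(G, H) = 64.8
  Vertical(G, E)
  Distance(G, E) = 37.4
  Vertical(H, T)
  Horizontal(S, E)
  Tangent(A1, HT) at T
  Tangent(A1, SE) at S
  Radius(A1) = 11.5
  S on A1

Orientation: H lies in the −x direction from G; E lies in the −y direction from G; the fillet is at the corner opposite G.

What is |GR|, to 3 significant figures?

59.3

GE is vertical with |GE| = 37.4 and E on the −y side, so E = (0.00, -37.4). The virtual corner opposite G is at (-64.8, -37.4). Since A1 is tangent to HT there, RT ⟂ HT and A1 meets SE tangentially, so RS is at right angles to SE, with radius 11.5, so the center R sits 11.5 in from both sides at R = (-53.3, -25.9). Then |GR| = |R − G| = 59.3.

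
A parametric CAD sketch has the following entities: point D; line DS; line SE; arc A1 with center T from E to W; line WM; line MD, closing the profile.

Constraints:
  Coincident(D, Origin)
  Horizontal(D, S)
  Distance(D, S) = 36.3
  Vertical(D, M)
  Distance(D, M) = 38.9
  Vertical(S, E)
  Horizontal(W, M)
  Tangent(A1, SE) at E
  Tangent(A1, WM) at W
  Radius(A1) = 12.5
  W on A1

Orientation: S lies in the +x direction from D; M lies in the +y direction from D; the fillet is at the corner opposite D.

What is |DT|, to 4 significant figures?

35.54

D and M share the same x with |DM| = 38.9 and M on the +y side, so M = (0.000, 38.90). The virtual corner opposite D is at (36.30, 38.90). A1 meets SE tangentially, so TE is at right angles to SE and A1 meets WM tangentially, so TW is at right angles to WM, with radius 12.5, so the center T sits 12.5 in from both sides at T = (23.80, 26.40). Then |DT| = |T − D| = 35.54.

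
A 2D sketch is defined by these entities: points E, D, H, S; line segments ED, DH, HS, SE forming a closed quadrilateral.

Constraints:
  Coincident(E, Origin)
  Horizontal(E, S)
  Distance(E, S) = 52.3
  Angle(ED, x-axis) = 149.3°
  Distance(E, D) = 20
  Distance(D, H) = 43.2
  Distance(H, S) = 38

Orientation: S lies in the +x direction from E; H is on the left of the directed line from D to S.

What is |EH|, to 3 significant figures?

34.1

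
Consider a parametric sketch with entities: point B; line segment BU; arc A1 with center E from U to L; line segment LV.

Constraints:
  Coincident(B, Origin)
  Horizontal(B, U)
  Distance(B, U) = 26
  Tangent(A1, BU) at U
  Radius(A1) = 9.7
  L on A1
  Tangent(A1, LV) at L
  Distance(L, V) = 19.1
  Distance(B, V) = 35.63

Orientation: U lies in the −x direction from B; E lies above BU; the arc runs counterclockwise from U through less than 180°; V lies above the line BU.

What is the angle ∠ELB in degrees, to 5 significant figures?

137.45°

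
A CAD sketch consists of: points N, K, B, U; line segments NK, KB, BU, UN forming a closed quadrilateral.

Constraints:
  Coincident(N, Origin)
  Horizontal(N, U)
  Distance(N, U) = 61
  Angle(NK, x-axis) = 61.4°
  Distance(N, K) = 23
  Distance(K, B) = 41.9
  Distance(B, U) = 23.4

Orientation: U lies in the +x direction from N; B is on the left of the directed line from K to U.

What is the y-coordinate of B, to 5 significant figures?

21.944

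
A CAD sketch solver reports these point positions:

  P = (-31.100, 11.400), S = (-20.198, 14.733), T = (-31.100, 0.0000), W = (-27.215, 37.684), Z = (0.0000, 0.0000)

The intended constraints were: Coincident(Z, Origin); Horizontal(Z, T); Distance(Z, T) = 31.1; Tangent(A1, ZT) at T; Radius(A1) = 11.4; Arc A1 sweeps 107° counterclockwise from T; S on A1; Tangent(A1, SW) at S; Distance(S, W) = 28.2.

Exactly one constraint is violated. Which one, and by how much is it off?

Distance(S, W) = 28.2 — off by 4.20.

Z = (0.00, 0.00) ✓; Z.y = 0.00, T.y = 0.00 ✓; |ZT| = 31.10 ✓; ∠(PT, TZ) = 90.00° ✓; |PT| = 11.40 ✓; bearing(P→S) − bearing(P→T) = 107.0° ✓; |PS| = 11.40 ✓; ∠(PS, SW) = 90.00° ✓; |SW| = 24.00 ✗.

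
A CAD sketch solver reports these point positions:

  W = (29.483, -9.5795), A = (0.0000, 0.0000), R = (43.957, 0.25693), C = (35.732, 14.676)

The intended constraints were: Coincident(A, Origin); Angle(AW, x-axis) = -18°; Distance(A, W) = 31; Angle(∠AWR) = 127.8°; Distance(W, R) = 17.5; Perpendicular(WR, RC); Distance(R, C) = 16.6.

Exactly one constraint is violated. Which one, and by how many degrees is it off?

Perpendicular(WR, RC) — off by 4.50°.

A = (0.00, 0.00) ✓; AW at -18.00° ✓; |AW| = 31.00 ✓; ∠AWR = 127.8° ✓; |WR| = 17.50 ✓; ∠(WR, RC) = 85.50° ✗; |RC| = 16.60 ✓.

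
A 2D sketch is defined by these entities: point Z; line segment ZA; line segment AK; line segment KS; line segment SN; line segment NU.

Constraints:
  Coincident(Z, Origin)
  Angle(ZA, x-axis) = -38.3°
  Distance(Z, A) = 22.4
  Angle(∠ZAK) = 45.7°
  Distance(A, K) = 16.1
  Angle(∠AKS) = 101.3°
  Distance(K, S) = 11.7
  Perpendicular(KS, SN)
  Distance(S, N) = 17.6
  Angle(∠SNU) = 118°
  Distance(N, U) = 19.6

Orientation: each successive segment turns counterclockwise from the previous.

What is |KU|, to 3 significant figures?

27.4

KS is perpendicular to SN, so SN runs at -95.3°; with |SN| = 17.6, N = (2.62, -14.3). ∠SNU = 118.0° gives NU at -33.3° from the x-axis; with |NU| = 19.6, U = (19.0, -25.1). Then |KU| = |U − K| = 27.4.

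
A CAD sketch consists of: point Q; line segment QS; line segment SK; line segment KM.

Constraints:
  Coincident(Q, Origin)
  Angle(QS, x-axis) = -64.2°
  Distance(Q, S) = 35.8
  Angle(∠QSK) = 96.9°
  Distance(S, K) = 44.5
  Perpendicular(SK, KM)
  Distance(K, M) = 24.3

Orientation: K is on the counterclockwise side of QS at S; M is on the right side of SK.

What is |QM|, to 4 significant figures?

77.22

∠QSK = 96.9°, so SK runs at -64.2° + (180° − 96.9°) = 18.90° from the x-axis; with |SK| = 44.5, K = S + 44.5·(cos 18.90°, sin 18.90°) = (57.68, -17.82). The perpendicularity gives KM at right angles to SK; with |KM| = 24.3 on the right of SK, M = K + 24.3·(0.3239, -0.9461) = (65.55, -40.81). Then |QM| = |M − Q| = 77.22.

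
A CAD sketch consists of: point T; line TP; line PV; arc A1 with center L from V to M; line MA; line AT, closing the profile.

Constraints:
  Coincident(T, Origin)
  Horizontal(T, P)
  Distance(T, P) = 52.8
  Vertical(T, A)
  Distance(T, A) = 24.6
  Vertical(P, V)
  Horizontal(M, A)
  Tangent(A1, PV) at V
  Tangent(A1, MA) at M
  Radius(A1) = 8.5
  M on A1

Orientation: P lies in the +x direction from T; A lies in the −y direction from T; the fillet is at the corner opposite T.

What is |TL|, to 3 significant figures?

47.1

TA is vertical with |TA| = 24.6 and A on the −y side, so A = (0.00, -24.6). The virtual corner opposite T is at (52.8, -24.6). A1 meets PV tangentially, so LV is at right angles to PV and since A1 is tangent to MA there, LM ⟂ MA, with radius 8.5, so the center L sits 8.5 in from both sides at L = (44.3, -16.1). Then |TL| = |L − T| = 47.1.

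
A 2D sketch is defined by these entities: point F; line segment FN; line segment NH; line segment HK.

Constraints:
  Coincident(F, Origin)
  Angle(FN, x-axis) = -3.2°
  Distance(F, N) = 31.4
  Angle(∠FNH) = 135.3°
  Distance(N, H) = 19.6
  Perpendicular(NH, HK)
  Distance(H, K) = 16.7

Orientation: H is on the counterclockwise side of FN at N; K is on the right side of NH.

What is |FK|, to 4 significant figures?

57.11

F is at the origin; FN runs at -3.2° with length 31.4, so N = 31.4·(cos -3.2°, sin -3.2°) = (31.35, -1.753). ∠FNH = 135.3°, so NH runs at -3.2° + (180° − 135.3°) = 41.50° from the x-axis; with |NH| = 19.6, H = N + 19.6·(cos 41.50°, sin 41.50°) = (46.03, 11.23). The perpendicularity gives HK at right angles to NH; with |HK| = 16.7 on the right of NH, K = H + 16.7·(0.6626, -0.7490) = (57.10, -1.273). Then |FK| = |K − F| = 57.11.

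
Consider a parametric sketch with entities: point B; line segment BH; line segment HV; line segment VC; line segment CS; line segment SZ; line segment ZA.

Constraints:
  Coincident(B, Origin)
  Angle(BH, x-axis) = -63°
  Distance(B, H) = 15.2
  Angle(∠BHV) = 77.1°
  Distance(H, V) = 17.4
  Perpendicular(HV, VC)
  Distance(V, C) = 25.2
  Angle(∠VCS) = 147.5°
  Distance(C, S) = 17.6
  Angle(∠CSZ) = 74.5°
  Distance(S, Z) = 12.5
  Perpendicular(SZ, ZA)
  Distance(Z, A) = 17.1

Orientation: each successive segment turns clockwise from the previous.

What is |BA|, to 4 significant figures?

9.966

B is at the origin; BH runs at -63.0° with length 15.2, so H = (6.901, -13.54). ∠BHV = 77.1° gives HV at -165.9° from the x-axis; with |HV| = 17.4, V = (-9.975, -17.78). HV ⟂ VC, so VC runs at 104.1°; with |VC| = 25.2, C = (-16.11, 6.659). ∠VCS = 147.5° gives CS at 71.60° from the x-axis; with |CS| = 17.6, S = (-10.56, 23.36). ∠CSZ = 74.5° gives SZ at -33.90° from the x-axis; with |SZ| = 12.5, Z = (-0.1836, 16.39). SZ is perpendicular to ZA, so ZA runs at -123.9°; with |ZA| = 17.1, A = (-9.721, 2.194). Then |BA| = |A − B| = 9.966.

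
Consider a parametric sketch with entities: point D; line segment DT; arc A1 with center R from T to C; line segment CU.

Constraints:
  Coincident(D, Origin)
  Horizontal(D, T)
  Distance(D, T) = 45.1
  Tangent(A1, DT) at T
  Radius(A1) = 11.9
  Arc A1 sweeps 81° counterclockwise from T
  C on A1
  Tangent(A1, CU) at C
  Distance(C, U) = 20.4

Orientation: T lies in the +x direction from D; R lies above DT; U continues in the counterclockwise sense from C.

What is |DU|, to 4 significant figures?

67.21

On A1, T sits at bearing -90° from R; an 81° counterclockwise sweep puts C at bearing -9°, so C = R + 11.9·(cos -9°, sin -9°) = (56.85, 10.04). A1 meets CU tangentially, so RC is at right angles to CU, so CU runs along (−sin -9°, cos -9°); with |CU| = 20.4, U = (60.04, 30.19). Then |DU| = |U − D| = 67.21.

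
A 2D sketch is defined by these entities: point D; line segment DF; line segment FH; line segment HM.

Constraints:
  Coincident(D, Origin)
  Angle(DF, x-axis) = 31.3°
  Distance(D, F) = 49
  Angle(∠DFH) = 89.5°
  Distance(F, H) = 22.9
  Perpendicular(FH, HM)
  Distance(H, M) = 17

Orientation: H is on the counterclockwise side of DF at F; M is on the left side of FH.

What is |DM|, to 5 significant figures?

39.101

∠DFH = 89.5°, so FH runs at 31.3° + (180° − 89.5°) = 121.80° from the x-axis; with |FH| = 22.9, H = F + 22.9·(cos 121.80°, sin 121.80°) = (29.801, 44.919). FH is perpendicular to HM; with |HM| = 17.0 on the left of FH, M = H + 17.0·(-0.84989, -0.52696) = (15.353, 35.961). Then |DM| = |M − D| = 39.101.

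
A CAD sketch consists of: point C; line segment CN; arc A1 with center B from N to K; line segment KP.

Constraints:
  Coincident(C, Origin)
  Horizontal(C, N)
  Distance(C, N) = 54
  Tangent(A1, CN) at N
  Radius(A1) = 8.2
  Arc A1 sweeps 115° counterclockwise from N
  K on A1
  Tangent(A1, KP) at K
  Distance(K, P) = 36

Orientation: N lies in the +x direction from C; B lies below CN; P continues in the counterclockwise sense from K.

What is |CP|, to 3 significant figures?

76.0

C is at the origin; C and N share the same y with |CN| = 54.0 and N on the +x side, so N = (54.0, 0.00). Tangency of A1 to CN means the radius BN is perpendicular to CN, so B = N + (0, -8.2) = (54.0, -8.20). On A1, N sits at bearing 90° from B; a 115° counterclockwise sweep puts K at bearing 205°, so K = B + 8.2·(cos 205°, sin 205°) = (46.6, -11.7). Tangency of A1 to KP means the radius BK is perpendicular to KP, so KP runs along (−sin 205°, cos 205°); with |KP| = 36.0, P = (61.8, -44.3). Then |CP| = |P − C| = 76.0.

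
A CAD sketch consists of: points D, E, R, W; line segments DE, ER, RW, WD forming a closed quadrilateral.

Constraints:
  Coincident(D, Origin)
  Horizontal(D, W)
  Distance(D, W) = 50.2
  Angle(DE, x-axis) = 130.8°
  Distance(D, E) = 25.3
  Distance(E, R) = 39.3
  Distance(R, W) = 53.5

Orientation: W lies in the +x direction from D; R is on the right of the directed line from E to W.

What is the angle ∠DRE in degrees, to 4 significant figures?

25.97°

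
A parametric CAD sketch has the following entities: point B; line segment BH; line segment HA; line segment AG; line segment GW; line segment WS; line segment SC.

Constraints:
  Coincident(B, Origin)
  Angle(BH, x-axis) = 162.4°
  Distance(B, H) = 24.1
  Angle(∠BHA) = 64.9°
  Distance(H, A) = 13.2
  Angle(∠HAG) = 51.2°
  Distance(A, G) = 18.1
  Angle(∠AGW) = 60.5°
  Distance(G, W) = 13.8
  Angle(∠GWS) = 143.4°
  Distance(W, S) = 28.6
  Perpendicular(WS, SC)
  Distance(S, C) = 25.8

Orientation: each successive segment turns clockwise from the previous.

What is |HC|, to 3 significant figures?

35.1

∠GWS = 143.4° gives WS at 122° from the x-axis; with |WS| = 28.6, S = (-39.6, 28.2). WS is perpendicular to SC, so SC runs at 32.4°; with |SC| = 25.8, C = (-17.8, 42.0). Then |HC| = |C − H| = 35.1.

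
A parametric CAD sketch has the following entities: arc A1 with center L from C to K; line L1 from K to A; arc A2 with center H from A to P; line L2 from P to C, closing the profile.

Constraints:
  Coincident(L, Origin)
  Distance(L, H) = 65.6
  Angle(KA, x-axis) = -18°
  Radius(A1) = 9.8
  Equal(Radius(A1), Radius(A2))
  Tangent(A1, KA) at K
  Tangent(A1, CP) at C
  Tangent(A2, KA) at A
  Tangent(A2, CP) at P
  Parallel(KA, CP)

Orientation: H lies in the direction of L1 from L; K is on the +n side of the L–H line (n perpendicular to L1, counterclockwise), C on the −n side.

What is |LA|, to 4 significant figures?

66.33

The slot axis is L1's direction at -18.0°, so u = (cos -18.0°, sin -18.0°) = (0.9511, -0.3090) and n = (−sin -18.0°, cos -18.0°) = (0.3090, 0.9511). L is at the origin and H lies 65.6 along u from L, so H = 65.6·u = (62.39, -20.27). Tangency of A1 to both parallel lines with radius 9.8 puts K and C at L ± 9.8·n: K = (3.028, 9.320), C = (-3.028, -9.320). Equal radii place A and P the same way about H: A = H + 9.8·n = (65.42, -10.95), P = H − 9.8·n = (59.36, -29.59). Then |LA| = |A − L| = 66.33.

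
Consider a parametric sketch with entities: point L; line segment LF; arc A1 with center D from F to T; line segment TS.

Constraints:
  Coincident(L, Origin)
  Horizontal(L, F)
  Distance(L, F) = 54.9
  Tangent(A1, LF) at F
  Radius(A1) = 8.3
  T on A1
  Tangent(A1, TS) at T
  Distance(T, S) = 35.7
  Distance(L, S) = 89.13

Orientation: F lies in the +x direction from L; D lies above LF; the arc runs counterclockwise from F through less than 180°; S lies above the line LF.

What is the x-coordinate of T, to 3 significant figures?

61.4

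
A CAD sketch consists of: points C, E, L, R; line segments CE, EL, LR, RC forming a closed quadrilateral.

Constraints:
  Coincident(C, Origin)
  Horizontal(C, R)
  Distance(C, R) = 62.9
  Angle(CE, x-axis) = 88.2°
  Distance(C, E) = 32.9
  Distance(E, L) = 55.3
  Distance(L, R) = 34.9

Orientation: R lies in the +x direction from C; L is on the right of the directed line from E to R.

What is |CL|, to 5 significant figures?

33.724

Checks: |EL| = 55.30 ✓; |LR| = 34.90 ✓.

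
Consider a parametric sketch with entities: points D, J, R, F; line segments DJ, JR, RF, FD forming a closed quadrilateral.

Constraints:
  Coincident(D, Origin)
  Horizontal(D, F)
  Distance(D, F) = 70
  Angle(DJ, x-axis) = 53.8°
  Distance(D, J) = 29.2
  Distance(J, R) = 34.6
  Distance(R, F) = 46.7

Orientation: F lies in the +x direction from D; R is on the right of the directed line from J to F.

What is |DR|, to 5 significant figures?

26.519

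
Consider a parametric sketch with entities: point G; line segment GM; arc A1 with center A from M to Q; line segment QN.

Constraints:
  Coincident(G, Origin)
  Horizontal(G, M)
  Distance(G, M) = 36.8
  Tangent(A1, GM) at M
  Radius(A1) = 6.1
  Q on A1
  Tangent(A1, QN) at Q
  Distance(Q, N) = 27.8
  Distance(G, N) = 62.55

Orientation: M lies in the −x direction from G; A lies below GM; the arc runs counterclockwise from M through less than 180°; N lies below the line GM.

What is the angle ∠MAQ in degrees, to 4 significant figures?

58.10°

Checks: |AQ| = 6.100 ✓; ∠(AQ, QN) = 90.00° ✓; |QN| = 27.80 ✓; |GN| = 62.55 ✓.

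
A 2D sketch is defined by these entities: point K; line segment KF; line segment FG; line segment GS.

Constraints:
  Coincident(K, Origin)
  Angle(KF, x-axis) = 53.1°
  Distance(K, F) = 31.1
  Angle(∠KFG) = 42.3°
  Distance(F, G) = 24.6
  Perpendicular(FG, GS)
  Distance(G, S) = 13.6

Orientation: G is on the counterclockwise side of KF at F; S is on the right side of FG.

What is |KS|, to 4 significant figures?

34.57

K is at the origin; KF runs at 53.1° with length 31.1, so F = 31.1·(cos 53.1°, sin 53.1°) = (18.67, 24.87). ∠KFG = 42.3°, so FG runs at 53.1° + (180° − 42.3°) = 190.8° from the x-axis; with |FG| = 24.6, G = F + 24.6·(cos 190.8°, sin 190.8°) = (-5.491, 20.26). FG is perpendicular to GS; with |GS| = 13.6 on the right of FG, S = G + 13.6·(-0.1874, 0.9823) = (-8.040, 33.62). Then |KS| = |S − K| = 34.57.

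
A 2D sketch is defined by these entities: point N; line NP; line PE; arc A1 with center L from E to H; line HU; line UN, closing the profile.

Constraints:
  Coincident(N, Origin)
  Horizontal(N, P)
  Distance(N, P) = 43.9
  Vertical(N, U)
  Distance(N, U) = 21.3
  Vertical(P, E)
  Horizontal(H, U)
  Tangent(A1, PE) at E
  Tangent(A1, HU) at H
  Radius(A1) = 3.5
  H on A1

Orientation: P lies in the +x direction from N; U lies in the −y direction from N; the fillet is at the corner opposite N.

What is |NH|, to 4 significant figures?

45.67

The virtual corner opposite N is at (43.90, -21.30). The tangent condition forces LE to be normal to PE and A1 meets HU tangentially, so LH is at right angles to HU, with radius 3.5, so the center L sits 3.5 in from both sides at L = (40.40, -17.80). That places the tangent points at E = (43.90, -17.80) on PE and H = (40.40, -21.30) on HU. Then |NH| = |H − N| = 45.67.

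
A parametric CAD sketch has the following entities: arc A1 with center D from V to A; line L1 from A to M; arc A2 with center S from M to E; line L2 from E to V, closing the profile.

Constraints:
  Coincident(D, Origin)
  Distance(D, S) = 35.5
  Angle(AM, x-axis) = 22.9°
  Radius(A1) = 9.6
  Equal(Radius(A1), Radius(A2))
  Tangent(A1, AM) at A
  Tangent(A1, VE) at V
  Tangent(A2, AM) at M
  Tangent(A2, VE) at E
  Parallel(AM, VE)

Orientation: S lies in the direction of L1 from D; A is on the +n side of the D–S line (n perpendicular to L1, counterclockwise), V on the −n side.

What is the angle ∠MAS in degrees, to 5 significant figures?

15.132°

Tangency of A1 to both parallel lines with radius 9.6 puts A and V at D ± 9.6·n: A = (-3.7356, 8.8434), V = (3.7356, -8.8434). Equal radii place M and E the same way about S: M = S + 9.6·n = (28.966, 22.657), E = S − 9.6·n = (36.438, 4.9705). Then cos ∠MAS = AM·AS / (|AM||AS|), giving 15.132°.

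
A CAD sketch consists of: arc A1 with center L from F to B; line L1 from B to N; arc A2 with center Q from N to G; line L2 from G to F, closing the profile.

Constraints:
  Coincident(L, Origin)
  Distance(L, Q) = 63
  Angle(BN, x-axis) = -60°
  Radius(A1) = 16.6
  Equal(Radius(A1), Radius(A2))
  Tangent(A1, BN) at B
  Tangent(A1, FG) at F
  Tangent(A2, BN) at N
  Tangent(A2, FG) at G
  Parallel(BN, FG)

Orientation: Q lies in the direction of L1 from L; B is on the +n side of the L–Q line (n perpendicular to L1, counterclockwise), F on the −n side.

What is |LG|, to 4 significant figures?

65.15

The slot axis is L1's direction at -60.0°, so u = (cos -60.0°, sin -60.0°) = (0.5000, -0.8660) and n = (−sin -60.0°, cos -60.0°) = (0.8660, 0.5000). L is at the origin and Q lies 63.0 along u from L, so Q = 63.0·u = (31.50, -54.56). Tangency of A1 to both parallel lines with radius 16.6 puts B and F at L ± 16.6·n: B = (14.38, 8.300), F = (-14.38, -8.300). Equal radii place N and G the same way about Q: N = Q + 16.6·n = (45.88, -46.26), G = Q − 16.6·n = (17.12, -62.86). Then |LG| = |G − L| = 65.15.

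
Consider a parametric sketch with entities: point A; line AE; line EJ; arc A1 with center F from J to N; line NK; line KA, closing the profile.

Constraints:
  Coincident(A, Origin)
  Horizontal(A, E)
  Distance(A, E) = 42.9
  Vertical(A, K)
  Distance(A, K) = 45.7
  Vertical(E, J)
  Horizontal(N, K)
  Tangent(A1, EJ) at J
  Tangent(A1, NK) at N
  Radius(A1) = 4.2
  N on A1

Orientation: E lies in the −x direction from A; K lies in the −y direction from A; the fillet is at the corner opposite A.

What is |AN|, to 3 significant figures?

59.9

A is at the origin; A and E share the same y with |AE| = 42.9 and E on the −x side, so E = (-42.9, 0.00). AK is vertical with |AK| = 45.7 and K on the −y side, so K = (0.00, -45.7). The virtual corner opposite A is at (-42.9, -45.7). Since A1 is tangent to EJ there, FJ ⟂ EJ and tangency of A1 to NK means the radius FN is perpendicular to NK, with radius 4.2, so the center F sits 4.2 in from both sides at F = (-38.7, -41.5). That places the tangent points at J = (-42.9, -41.5) on EJ and N = (-38.7, -45.7) on NK. Then |AN| = |N − A| = 59.9.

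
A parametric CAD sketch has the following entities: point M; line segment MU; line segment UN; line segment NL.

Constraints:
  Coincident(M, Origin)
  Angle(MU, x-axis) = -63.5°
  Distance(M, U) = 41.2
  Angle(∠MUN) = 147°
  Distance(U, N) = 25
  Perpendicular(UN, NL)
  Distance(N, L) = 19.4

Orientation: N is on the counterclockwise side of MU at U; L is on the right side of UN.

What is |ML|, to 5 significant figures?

72.781

M is at the origin; MU runs at -63.5° with length 41.2, so U = 41.2·(cos -63.5°, sin -63.5°) = (18.383, -36.871). ∠MUN = 147.0°, so UN runs at -63.5° + (180° − 147.0°) = -30.500° from the x-axis; with |UN| = 25.0, N = U + 25.0·(cos -30.500°, sin -30.500°) = (39.924, -49.560). UN is perpendicular to NL; with |NL| = 19.4 on the right of UN, L = N + 19.4·(-0.50754, -0.86163) = (30.078, -66.275). Then |ML| = |L − M| = 72.781.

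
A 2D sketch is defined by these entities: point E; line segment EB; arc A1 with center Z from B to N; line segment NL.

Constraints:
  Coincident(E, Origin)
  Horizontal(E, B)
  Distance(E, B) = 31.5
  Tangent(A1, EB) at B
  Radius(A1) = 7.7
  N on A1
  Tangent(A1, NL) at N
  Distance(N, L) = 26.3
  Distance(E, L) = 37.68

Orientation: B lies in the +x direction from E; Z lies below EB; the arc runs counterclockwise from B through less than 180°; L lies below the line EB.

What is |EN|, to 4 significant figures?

24.75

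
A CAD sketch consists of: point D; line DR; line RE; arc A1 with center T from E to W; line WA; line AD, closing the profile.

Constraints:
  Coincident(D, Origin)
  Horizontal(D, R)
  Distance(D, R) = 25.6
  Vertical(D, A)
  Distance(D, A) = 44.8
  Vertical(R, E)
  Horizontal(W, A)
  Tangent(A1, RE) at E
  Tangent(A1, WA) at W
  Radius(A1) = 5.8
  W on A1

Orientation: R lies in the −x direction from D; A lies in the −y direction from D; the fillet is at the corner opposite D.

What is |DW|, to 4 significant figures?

48.98

D is at the origin; DR is horizontal with |DR| = 25.6 and R on the −x side, so R = (-25.60, 0.000). DA is vertical with |DA| = 44.8 and A on the −y side, so A = (0.000, -44.80). The virtual corner opposite D is at (-25.60, -44.80). Tangency of A1 to RE means the radius TE is perpendicular to RE and since A1 is tangent to WA there, TW ⟂ WA, with radius 5.8, so the center T sits 5.8 in from both sides at T = (-19.80, -39.00). That places the tangent points at E = (-25.60, -39.00) on RE and W = (-19.80, -44.80) on WA. Then |DW| = |W − D| = 48.98.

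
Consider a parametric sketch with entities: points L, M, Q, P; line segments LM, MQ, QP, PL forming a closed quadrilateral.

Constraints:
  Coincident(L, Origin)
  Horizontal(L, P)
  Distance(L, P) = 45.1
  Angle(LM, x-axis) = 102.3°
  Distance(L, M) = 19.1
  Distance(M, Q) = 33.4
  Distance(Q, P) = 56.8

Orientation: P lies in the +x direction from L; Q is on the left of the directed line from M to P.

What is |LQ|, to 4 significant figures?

49.00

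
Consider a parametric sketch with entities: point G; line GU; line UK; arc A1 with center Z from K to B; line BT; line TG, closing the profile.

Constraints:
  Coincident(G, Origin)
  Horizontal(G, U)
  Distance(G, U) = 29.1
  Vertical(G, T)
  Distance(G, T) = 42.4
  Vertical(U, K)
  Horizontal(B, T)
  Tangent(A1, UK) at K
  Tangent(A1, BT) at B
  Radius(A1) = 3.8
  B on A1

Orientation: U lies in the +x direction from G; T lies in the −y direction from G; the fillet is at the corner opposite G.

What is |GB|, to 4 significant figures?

49.37

G is at the origin; G and U share the same y with |GU| = 29.1 and U on the +x side, so U = (29.10, 0.000). GT is vertical with |GT| = 42.4 and T on the −y side, so T = (0.000, -42.40). The virtual corner opposite G is at (29.10, -42.40). A1 meets UK tangentially, so ZK is at right angles to UK and since A1 is tangent to BT there, ZB ⟂ BT, with radius 3.8, so the center Z sits 3.8 in from both sides at Z = (25.30, -38.60). That places the tangent points at K = (29.10, -38.60) on UK and B = (25.30, -42.40) on BT. Then |GB| = |B − G| = 49.37.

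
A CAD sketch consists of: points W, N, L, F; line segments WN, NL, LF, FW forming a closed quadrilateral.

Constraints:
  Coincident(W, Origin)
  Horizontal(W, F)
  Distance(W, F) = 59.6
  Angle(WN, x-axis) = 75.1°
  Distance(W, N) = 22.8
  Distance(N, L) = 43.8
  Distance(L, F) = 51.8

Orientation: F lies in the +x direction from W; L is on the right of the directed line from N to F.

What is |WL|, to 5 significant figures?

24.616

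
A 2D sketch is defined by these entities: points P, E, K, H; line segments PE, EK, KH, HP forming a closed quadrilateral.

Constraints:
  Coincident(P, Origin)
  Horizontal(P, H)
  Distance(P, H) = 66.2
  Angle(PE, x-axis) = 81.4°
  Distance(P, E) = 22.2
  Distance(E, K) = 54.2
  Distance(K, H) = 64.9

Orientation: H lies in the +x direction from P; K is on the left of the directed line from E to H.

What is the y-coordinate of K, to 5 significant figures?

60.133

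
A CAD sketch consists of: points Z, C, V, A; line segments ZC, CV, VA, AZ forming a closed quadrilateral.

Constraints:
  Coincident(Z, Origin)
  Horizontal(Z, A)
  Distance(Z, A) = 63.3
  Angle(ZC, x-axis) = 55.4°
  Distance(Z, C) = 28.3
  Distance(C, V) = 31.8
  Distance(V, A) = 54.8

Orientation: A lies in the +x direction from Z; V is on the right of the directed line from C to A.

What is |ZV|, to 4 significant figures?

11.89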